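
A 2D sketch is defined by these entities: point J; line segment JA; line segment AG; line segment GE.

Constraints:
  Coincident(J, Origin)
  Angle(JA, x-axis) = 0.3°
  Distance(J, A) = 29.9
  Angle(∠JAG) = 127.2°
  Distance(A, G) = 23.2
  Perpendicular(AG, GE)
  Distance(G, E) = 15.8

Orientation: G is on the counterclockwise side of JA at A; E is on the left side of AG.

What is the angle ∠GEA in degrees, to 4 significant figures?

55.74°

J is at the origin; JA runs at 0.3° with length 29.9, so A = 29.9·(cos 0.3°, sin 0.3°) = (29.90, 0.1566). ∠JAG = 127.2°, so AG runs at 0.3° + (180° − 127.2°) = 53.10° from the x-axis; with |AG| = 23.2, G = A + 23.2·(cos 53.10°, sin 53.10°) = (43.83, 18.71). AG is perpendicular to GE; with |GE| = 15.8 on the left of AG, E = G + 15.8·(-0.7997, 0.6004) = (31.19, 28.20). Then cos ∠GEA = EG·EA / (|EG||EA|), giving 55.74°.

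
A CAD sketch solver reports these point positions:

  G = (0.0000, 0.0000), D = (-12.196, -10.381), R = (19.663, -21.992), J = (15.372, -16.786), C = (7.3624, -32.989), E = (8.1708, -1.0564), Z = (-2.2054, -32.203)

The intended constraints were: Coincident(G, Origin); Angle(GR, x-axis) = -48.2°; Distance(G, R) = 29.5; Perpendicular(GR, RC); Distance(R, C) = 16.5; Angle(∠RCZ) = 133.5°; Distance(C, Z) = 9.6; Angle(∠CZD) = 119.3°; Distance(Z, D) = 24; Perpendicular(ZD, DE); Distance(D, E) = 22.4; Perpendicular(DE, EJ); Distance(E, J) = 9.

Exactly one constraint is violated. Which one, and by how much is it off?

Distance(E, J) = 9 — off by 8.30.

G = (0.00, 0.00) ✓; GR at -48.20° ✓; |GR| = 29.50 ✓; ∠(GR, RC) = 90.00° ✓; |RC| = 16.50 ✓; ∠RCZ = 133.5° ✓; |CZ| = 9.600 ✓; ∠CZD = 119.3° ✓; |ZD| = 24.00 ✓; ∠(ZD, DE) = 90.00° ✓; |DE| = 22.40 ✓; ∠(DE, EJ) = 90.00° ✓; |EJ| = 17.30 ✗.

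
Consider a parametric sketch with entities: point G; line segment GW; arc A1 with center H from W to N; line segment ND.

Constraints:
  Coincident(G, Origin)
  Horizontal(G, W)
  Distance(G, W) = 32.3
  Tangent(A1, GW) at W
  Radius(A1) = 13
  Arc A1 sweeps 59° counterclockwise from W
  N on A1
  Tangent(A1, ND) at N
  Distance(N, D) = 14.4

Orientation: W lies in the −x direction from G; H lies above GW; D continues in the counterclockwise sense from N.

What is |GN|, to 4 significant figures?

22.08

G is at the origin; G and W share the same y with |GW| = 32.3 and W on the −x side, so W = (-32.30, 0.000). The tangent condition forces HW to be normal to GW, so H = W + (0, 13) = (-32.30, 13.00). On A1, W sits at bearing -90° from H; a 59° counterclockwise sweep puts N at bearing -31°, so N = H + 13.0·(cos -31°, sin -31°) = (-21.16, 6.305). Then |GN| = |N − G| = 22.08.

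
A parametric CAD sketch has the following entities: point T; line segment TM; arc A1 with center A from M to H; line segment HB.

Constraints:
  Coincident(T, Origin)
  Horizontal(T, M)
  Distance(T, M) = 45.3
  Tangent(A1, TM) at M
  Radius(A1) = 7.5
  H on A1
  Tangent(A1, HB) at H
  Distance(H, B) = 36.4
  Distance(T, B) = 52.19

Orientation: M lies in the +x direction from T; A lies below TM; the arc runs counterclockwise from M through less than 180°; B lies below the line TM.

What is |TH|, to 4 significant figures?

38.42

T is at the origin; T and M share the same y with |TM| = 45.3 and M on the +x side, so M = (45.30, 0.000). The tangent condition forces AM to be normal to TM, so A = M + (0, -7.5) = (45.30, -7.500). Since AH ⟂ HB (tangency), |AB| = √(7.5² + 36.4²) = 37.16 regardless of where H sits on A1. So B lies on both circle(T, 52.19) and circle(A, 37.16); the below-TM intersection is B = (31.16, -41.87). H is the foot of the tangent from B: H = (37.93, -6.104).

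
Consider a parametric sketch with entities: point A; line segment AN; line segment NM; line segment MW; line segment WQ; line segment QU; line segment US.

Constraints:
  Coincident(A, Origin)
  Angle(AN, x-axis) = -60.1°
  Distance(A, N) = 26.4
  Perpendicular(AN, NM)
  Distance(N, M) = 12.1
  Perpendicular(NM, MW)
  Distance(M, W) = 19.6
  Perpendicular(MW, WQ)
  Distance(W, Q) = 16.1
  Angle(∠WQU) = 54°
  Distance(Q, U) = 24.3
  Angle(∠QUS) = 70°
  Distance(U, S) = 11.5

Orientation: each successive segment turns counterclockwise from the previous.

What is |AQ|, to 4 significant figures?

7.889

The perpendicularity gives MW at right angles to NM, so MW runs at 119.9°; with |MW| = 19.6, W = (13.88, 0.1368). MW is perpendicular to WQ, so WQ runs at -150.1°; with |WQ| = 16.1, Q = (-0.07787, -7.889). Then |AQ| = |Q − A| = 7.889.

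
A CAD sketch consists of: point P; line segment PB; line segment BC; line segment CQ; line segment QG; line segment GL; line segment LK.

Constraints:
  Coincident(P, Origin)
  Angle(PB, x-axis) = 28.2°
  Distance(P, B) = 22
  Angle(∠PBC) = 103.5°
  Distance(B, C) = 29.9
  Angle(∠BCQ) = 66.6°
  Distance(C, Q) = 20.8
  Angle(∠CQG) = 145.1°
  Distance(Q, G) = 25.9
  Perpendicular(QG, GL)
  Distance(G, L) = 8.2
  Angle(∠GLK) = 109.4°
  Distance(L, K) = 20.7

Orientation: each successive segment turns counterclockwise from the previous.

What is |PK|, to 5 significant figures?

17.863

QG is perpendicular to GL, so GL runs at -17.000°; with |GL| = 8.2, L = (-4.2977, -0.68266). ∠GLK = 109.4° gives LK at 53.600° from the x-axis; with |LK| = 20.7, K = (7.9861, 15.979). Then |PK| = |K − P| = 17.863.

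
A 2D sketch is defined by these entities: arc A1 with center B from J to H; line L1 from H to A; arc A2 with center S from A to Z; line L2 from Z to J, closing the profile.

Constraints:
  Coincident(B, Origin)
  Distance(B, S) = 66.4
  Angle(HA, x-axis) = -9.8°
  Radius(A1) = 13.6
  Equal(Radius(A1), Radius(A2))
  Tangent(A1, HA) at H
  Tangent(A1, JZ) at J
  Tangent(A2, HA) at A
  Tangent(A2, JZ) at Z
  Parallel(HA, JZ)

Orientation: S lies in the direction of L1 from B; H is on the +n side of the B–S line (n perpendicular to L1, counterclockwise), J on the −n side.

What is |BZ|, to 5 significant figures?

67.778

The slot axis is L1's direction at -9.8°, so u = (cos -9.8°, sin -9.8°) = (0.98541, -0.17021) and n = (−sin -9.8°, cos -9.8°) = (0.17021, 0.98541). B is at the origin and S lies 66.4 along u from B, so S = 66.4·u = (65.431, -11.302). Tangency of A1 to both parallel lines with radius 13.6 puts H and J at B ± 13.6·n: H = (2.3148, 13.402), J = (-2.3148, -13.402). Equal radii place A and Z the same way about S: A = S + 13.6·n = (67.746, 2.0996), Z = S − 13.6·n = (63.116, -24.703). Then |BZ| = |Z − B| = 67.778.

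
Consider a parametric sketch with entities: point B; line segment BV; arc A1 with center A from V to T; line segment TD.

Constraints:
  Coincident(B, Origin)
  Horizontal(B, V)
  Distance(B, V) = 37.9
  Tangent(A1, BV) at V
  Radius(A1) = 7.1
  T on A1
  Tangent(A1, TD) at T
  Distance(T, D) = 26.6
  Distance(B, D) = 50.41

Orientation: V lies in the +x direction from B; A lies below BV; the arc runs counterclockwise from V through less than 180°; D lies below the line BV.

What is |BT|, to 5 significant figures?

32.142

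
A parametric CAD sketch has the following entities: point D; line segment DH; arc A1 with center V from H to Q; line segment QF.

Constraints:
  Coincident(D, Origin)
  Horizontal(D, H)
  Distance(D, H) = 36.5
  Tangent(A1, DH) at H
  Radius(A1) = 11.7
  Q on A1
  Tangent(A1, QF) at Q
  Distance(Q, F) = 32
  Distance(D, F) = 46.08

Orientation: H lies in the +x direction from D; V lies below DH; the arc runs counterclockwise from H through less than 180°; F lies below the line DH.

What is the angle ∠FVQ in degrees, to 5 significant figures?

69.916°

Checks: |VQ| = 11.70 ✓; ∠(VQ, QF) = 90.00° ✓; |QF| = 32.00 ✓; |DF| = 46.08 ✓.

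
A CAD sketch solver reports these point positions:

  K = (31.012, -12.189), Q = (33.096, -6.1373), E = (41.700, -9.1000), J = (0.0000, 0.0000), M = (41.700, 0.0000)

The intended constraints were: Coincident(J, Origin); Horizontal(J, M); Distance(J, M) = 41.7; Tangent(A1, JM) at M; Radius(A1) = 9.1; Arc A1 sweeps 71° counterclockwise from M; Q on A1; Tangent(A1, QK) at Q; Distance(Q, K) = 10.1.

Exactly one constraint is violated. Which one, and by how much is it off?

Distance(Q, K) = 10.1 — off by 3.70.

J = (0.00, 0.00) ✓; J.y = 0.00, M.y = 0.00 ✓; |JM| = 41.70 ✓; ∠(EM, MJ) = 90.00° ✓; |EM| = 9.100 ✓; bearing(E→Q) − bearing(E→M) = 71.00° ✓; |EQ| = 9.100 ✓; ∠(EQ, QK) = 90.00° ✓; |QK| = 6.400 ✗.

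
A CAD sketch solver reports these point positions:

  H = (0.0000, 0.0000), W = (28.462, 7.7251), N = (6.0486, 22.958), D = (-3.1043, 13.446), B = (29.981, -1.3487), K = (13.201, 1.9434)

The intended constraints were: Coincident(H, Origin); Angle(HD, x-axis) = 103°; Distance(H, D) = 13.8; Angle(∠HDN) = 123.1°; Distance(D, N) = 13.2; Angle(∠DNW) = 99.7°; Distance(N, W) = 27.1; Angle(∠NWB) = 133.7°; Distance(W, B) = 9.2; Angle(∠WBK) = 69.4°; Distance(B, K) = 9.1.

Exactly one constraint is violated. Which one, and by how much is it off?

Distance(B, K) = 9.1 — off by 8.00.

H = (0.00, 0.00) ✓; HD at 103.0° ✓; |HD| = 13.80 ✓; ∠HDN = 123.1° ✓; |DN| = 13.20 ✓; ∠DNW = 99.70° ✓; |NW| = 27.10 ✓; ∠NWB = 133.7° ✓; |WB| = 9.200 ✓; ∠WBK = 69.40° ✓; |BK| = 17.10 ✗.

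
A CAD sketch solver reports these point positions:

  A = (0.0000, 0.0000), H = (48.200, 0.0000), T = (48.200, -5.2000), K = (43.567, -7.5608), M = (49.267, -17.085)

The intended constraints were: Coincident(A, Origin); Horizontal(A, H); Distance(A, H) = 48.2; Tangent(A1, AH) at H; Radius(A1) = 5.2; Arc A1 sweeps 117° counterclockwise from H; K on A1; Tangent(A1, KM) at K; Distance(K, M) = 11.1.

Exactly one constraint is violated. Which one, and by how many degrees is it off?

Tangent(A1, KM) at K — off by 3.90°.

A = (0.00, 0.00) ✓; A.y = 0.00, H.y = 0.00 ✓; |AH| = 48.20 ✓; ∠(TH, HA) = 90.00° ✓; |TH| = 5.200 ✓; bearing(T→K) − bearing(T→H) = 117.0° ✓; |TK| = 5.200 ✓; ∠(TK, KM) = 86.10° ✗; |KM| = 11.10 ✓.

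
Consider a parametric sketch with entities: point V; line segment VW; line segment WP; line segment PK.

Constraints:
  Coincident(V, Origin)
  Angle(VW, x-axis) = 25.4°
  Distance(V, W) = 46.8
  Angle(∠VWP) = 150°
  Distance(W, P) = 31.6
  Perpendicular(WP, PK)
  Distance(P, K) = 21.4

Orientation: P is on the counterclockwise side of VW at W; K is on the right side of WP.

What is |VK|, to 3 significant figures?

84.9

V is at the origin; VW runs at 25.4° with length 46.8, so W = 46.8·(cos 25.4°, sin 25.4°) = (42.3, 20.1). ∠VWP = 150.0°, so WP runs at 25.4° + (180° − 150.0°) = 55.4° from the x-axis; with |WP| = 31.6, P = W + 31.6·(cos 55.4°, sin 55.4°) = (60.2, 46.1). The perpendicularity gives PK at right angles to WP; with |PK| = 21.4 on the right of WP, K = P + 21.4·(0.823, -0.568) = (77.8, 33.9). Then |VK| = |K − V| = 84.9.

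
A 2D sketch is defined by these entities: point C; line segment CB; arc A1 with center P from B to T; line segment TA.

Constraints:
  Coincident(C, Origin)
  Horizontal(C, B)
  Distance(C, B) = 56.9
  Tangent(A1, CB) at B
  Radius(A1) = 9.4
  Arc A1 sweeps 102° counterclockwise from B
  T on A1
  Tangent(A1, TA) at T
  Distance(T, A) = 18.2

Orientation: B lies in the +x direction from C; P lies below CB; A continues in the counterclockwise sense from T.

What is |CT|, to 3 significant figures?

49.0

C is at the origin; CB is horizontal with |CB| = 56.9 and B on the +x side, so B = (56.9, 0.00). The tangent condition forces PB to be normal to CB, so P = B + (0, -9.4) = (56.9, -9.40). On A1, B sits at bearing 90° from P; a 102° counterclockwise sweep puts T at bearing 192°, so T = P + 9.4·(cos 192°, sin 192°) = (47.7, -11.4). Then |CT| = |T − C| = 49.0.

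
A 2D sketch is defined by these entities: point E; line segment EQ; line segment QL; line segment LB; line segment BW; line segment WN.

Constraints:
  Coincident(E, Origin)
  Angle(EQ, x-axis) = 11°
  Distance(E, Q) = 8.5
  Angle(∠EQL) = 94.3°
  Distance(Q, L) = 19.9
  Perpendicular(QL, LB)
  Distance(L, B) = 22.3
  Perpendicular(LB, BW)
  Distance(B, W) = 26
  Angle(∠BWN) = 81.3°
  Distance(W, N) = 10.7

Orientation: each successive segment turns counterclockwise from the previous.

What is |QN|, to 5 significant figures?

12.551

E is at the origin; EQ runs at 11.0° with length 8.5, so Q = (8.3438, 1.6219). ∠EQL = 94.3° gives QL at 96.700° from the x-axis; with |QL| = 19.9, L = (6.0221, 21.386). QL ⟂ LB, so LB runs at -173.30°; with |LB| = 22.3, B = (-16.126, 18.784). LB ⟂ BW, so BW runs at -83.300°; with |BW| = 26.0, W = (-13.092, -7.0382). ∠BWN = 81.3° gives WN at 15.400° from the x-axis; with |WN| = 10.7, N = (-2.7764, -4.1968). Then |QN| = |N − Q| = 12.551.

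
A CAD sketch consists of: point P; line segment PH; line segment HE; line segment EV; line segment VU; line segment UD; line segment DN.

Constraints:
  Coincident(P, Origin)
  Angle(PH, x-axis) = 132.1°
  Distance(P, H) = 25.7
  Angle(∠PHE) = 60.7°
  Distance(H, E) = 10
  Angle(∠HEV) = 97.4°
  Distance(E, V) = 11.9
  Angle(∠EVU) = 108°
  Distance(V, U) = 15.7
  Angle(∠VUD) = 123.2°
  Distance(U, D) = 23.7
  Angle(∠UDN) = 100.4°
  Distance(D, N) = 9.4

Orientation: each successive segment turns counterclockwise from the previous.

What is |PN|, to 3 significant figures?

40.7

P is at the origin; PH runs at 132.1° with length 25.7, so H = (-17.2, 19.1). ∠PHE = 60.7° gives HE at -109° from the x-axis; with |HE| = 10.0, E = (-20.4, 9.59). ∠HEV = 97.4° gives EV at -26.0° from the x-axis; with |EV| = 11.9, V = (-9.72, 4.37). ∠EVU = 108.0° gives VU at 46.0° from the x-axis; with |VU| = 15.7, U = (1.18, 15.7). ∠VUD = 123.2° gives UD at 103° from the x-axis; with |UD| = 23.7, D = (-4.07, 38.8). ∠UDN = 100.4° gives DN at -178° from the x-axis; with |DN| = 9.4, N = (-13.5, 38.4). Then |PN| = |N − P| = 40.7.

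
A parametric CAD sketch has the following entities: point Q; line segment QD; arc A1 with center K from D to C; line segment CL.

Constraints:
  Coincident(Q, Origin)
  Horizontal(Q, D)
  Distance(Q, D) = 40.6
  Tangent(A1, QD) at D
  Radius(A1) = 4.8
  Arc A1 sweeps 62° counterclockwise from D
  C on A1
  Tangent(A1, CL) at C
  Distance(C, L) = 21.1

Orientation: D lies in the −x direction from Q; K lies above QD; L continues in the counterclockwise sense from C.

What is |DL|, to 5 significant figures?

25.466

On A1, D sits at bearing -90° from K; a 62° counterclockwise sweep puts C at bearing -28°, so C = K + 4.8·(cos -28°, sin -28°) = (-36.362, 2.5465). Since A1 is tangent to CL there, KC ⟂ CL, so CL runs along (−sin -28°, cos -28°); with |CL| = 21.1, L = (-26.456, 21.177). Then |DL| = |L − D| = 25.466.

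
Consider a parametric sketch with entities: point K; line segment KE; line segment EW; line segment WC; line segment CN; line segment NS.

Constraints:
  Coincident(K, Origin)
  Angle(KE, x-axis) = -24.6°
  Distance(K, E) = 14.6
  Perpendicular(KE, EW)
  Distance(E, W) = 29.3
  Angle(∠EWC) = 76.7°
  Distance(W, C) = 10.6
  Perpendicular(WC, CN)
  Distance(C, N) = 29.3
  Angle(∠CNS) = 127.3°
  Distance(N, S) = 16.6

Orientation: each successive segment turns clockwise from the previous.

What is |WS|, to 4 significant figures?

39.45

K is at the origin; KE runs at -24.6° with length 14.6, so E = (13.27, -6.078). KE ⟂ EW, so EW runs at -114.6°; with |EW| = 29.3, W = (1.078, -32.72). ∠EWC = 76.7° gives WC at 142.1° from the x-axis; with |WC| = 10.6, C = (-7.286, -26.21). The perpendicularity gives CN at right angles to WC, so CN runs at 52.10°; with |CN| = 29.3, N = (10.71, -3.087). ∠CNS = 127.3° gives NS at -0.6000° from the x-axis; with |NS| = 16.6, S = (27.31, -3.261). Then |WS| = |S − W| = 39.45.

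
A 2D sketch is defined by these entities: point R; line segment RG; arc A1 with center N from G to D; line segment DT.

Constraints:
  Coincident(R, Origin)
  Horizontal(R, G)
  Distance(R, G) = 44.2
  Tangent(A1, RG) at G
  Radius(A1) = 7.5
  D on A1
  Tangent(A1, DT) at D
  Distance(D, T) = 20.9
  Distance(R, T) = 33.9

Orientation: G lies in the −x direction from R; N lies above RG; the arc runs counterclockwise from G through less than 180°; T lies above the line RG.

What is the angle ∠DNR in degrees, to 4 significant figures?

23.10°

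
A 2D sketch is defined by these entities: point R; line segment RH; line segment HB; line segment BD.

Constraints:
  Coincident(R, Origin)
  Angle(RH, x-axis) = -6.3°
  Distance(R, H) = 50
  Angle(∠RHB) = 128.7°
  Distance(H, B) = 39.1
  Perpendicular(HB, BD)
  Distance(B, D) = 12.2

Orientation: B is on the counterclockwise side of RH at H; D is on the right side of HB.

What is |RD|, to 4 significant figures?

87.03

R is at the origin; RH runs at -6.3° with length 50.0, so H = 50.0·(cos -6.3°, sin -6.3°) = (49.70, -5.487). ∠RHB = 128.7°, so HB runs at -6.3° + (180° − 128.7°) = 45.00° from the x-axis; with |HB| = 39.1, B = H + 39.1·(cos 45.00°, sin 45.00°) = (77.35, 22.16). HB is perpendicular to BD; with |BD| = 12.2 on the right of HB, D = B + 12.2·(0.7071, -0.7071) = (85.97, 13.53). Then |RD| = |D − R| = 87.03.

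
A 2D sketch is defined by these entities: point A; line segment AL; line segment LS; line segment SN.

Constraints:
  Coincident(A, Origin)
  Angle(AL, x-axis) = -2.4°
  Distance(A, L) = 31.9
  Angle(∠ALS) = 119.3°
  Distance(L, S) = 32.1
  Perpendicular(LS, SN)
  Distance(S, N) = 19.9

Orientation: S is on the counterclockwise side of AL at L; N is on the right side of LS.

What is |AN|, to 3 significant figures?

67.5

∠ALS = 119.3°, so LS runs at -2.4° + (180° − 119.3°) = 58.3° from the x-axis; with |LS| = 32.1, S = L + 32.1·(cos 58.3°, sin 58.3°) = (48.7, 26.0). The perpendicularity gives SN at right angles to LS; with |SN| = 19.9 on the right of LS, N = S + 19.9·(0.851, -0.525) = (65.7, 15.5). Then |AN| = |N − A| = 67.5.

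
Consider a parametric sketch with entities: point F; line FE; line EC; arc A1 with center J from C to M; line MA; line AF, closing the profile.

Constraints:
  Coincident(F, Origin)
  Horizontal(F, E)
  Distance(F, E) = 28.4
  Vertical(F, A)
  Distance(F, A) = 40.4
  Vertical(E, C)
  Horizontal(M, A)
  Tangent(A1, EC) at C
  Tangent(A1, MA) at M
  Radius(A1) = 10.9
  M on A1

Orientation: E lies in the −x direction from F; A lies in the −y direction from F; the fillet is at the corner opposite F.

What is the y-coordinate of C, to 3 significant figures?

-29.5

The virtual corner opposite F is at (-28.4, -40.4). Since A1 is tangent to EC there, JC ⟂ EC and since A1 is tangent to MA there, JM ⟂ MA, with radius 10.9, so the center J sits 10.9 in from both sides at J = (-17.5, -29.5). That places the tangent points at C = (-28.4, -29.5) on EC and M = (-17.5, -40.4) on MA. So C.y = -29.5.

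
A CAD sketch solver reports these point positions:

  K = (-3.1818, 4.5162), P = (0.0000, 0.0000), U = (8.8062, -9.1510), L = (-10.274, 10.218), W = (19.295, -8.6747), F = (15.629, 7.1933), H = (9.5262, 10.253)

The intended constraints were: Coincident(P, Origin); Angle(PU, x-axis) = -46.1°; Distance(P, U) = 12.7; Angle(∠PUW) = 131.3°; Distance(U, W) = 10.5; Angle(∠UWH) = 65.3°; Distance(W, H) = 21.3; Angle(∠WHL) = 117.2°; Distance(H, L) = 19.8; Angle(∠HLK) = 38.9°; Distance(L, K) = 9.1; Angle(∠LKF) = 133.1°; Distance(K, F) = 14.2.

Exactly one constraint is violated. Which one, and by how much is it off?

Distance(K, F) = 14.2 — off by 4.80.

P = (0.00, 0.00) ✓; PU at -46.10° ✓; |PU| = 12.70 ✓; ∠PUW = 131.3° ✓; |UW| = 10.50 ✓; ∠UWH = 65.30° ✓; |WH| = 21.30 ✓; ∠WHL = 117.2° ✓; |HL| = 19.80 ✓; ∠HLK = 38.90° ✓; |LK| = 9.100 ✓; ∠LKF = 133.1° ✓; |KF| = 19.00 ✗.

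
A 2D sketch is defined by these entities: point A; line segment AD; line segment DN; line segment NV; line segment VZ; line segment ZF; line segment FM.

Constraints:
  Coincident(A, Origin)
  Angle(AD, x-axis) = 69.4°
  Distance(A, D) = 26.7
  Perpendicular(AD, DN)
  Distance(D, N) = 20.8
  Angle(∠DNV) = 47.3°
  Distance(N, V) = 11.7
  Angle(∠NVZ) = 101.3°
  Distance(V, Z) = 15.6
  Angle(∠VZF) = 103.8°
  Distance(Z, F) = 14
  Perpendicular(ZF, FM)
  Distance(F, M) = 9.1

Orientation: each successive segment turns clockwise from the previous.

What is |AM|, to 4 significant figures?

38.87

∠VZF = 103.8° gives ZF at 51.80° from the x-axis; with |ZF| = 14.0, F = (17.47, 35.71). ZF ⟂ FM, so FM runs at -38.20°; with |FM| = 9.1, M = (24.62, 30.08). Then |AM| = |M − A| = 38.87.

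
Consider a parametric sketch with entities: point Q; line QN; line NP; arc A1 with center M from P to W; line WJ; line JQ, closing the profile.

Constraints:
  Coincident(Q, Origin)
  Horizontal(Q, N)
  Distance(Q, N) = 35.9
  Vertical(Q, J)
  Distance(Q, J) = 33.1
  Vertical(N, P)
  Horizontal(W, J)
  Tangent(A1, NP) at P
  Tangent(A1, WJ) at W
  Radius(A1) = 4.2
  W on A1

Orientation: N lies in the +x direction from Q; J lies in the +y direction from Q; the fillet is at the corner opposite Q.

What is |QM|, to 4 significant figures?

42.90

Q is at the origin; Q and N share the same y with |QN| = 35.9 and N on the +x side, so N = (35.90, 0.000). Q and J share the same x with |QJ| = 33.1 and J on the +y side, so J = (0.000, 33.10). The virtual corner opposite Q is at (35.90, 33.10). Tangency of A1 to NP means the radius MP is perpendicular to NP and since A1 is tangent to WJ there, MW ⟂ WJ, with radius 4.2, so the center M sits 4.2 in from both sides at M = (31.70, 28.90). Then |QM| = |M − Q| = 42.90.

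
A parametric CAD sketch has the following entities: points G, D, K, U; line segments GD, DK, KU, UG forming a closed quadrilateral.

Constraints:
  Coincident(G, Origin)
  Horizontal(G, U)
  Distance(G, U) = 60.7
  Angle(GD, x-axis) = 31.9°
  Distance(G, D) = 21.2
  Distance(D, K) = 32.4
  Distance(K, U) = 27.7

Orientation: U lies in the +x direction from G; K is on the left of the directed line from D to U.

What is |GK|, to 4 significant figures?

53.48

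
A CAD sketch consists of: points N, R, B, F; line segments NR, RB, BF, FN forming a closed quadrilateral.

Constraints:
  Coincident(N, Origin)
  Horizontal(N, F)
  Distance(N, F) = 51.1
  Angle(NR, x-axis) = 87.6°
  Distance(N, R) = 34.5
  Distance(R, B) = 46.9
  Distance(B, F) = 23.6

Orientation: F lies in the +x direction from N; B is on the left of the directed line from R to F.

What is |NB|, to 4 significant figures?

52.41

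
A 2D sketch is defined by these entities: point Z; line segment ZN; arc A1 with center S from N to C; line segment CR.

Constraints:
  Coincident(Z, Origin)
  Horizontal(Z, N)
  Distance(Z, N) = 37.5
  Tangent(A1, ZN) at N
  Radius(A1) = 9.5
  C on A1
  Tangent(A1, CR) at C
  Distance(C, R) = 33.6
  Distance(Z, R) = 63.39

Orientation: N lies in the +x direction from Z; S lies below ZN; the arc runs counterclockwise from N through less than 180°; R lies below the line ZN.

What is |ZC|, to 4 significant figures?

32.61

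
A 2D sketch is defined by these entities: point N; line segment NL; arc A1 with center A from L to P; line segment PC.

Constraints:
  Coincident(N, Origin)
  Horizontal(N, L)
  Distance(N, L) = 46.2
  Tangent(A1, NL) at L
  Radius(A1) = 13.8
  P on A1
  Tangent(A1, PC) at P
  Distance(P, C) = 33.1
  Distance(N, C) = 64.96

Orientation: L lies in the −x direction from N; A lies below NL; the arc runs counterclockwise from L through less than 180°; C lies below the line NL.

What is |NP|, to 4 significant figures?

61.76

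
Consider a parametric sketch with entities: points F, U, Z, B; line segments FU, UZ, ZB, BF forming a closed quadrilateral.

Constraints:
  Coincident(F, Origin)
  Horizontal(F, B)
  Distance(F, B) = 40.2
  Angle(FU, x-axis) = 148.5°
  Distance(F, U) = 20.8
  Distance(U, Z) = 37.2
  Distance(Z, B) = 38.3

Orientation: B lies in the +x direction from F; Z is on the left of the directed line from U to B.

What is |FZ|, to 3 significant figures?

32.4

Checks: |UZ| = 37.20 ✓; |ZB| = 38.30 ✓.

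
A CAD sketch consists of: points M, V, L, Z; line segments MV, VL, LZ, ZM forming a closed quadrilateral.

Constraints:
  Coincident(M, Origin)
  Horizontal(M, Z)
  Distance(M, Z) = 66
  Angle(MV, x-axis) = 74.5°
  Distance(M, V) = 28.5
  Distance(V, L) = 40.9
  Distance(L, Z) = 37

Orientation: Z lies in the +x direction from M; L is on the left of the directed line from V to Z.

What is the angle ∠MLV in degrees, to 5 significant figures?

26.944°

M is at the origin; M and Z share the same y with |MZ| = 66.0 and Z in +x, so Z = (66.0, 0). MV runs at 74.5° with |MV| = 28.5, so V = (7.6163, 27.463). L is determined by |VL| = 40.9 and |LZ| = 37.0 together: it lies at the intersection of circle(V, 40.9) and circle(Z, 37.0). With |VZ| = 64.521, the foot of the radical line on VZ is 34.615 from V and the perpendicular offset is √(40.9² − 34.615²) = 21.786. Taking the left-of-VZ solution: L = (48.212, 32.444).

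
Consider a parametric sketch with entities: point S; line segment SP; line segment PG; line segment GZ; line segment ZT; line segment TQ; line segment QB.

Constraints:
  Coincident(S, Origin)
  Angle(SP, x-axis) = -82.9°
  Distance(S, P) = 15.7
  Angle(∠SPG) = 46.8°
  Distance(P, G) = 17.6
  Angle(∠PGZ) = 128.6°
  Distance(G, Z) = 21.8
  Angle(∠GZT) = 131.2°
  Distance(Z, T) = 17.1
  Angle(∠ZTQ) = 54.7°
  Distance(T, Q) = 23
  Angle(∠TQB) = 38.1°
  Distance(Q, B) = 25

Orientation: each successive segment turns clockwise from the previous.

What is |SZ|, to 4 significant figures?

21.20

∠SPG = 46.8° gives PG at 143.9° from the x-axis; with |PG| = 17.6, G = (-12.28, -5.210). ∠PGZ = 128.6° gives GZ at 92.50° from the x-axis; with |GZ| = 21.8, Z = (-13.23, 16.57). Then |SZ| = |Z − S| = 21.20.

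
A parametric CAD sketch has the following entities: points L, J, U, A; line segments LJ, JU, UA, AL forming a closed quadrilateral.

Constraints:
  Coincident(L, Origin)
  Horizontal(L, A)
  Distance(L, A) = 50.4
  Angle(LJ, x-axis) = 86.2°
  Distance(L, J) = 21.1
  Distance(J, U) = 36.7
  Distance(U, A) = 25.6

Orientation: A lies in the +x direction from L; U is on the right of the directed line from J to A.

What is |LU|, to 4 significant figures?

26.45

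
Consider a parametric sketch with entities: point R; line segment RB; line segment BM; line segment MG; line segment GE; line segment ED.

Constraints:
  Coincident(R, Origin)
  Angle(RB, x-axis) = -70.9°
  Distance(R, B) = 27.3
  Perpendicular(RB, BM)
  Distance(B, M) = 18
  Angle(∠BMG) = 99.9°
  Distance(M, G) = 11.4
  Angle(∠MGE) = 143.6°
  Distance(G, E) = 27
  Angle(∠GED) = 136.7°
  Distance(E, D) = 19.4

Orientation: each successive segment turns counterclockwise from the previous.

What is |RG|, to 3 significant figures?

25.6

R is at the origin; RB runs at -70.9° with length 27.3, so B = (8.93, -25.8). The perpendicularity gives BM at right angles to RB, so BM runs at 19.1°; with |BM| = 18.0, M = (25.9, -19.9). ∠BMG = 99.9° gives MG at 99.2° from the x-axis; with |MG| = 11.4, G = (24.1, -8.65). Then |RG| = |G − R| = 25.6.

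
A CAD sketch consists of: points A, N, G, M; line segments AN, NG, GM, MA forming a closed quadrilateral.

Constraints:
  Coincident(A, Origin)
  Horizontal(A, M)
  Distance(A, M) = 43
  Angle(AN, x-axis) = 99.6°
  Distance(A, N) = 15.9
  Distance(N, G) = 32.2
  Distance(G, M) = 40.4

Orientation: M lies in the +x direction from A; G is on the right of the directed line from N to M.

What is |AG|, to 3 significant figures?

16.4

Checks: |NG| = 32.20 ✓; |GM| = 40.40 ✓.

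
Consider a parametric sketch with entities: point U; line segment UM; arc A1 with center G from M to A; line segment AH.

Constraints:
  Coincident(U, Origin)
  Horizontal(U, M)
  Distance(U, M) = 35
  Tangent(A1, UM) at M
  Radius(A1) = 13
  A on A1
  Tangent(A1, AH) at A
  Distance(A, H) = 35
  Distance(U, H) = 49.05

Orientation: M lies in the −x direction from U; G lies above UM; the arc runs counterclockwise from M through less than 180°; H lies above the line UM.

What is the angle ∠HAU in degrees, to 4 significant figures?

109.0°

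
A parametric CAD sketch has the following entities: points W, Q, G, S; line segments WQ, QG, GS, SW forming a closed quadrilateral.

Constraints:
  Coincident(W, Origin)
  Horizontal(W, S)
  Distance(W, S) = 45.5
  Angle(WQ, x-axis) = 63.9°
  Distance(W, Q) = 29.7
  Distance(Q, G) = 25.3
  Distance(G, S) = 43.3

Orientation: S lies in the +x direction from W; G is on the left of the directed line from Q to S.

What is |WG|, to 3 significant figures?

53.4

W is at the origin; WS is horizontal with |WS| = 45.5 and S in +x, so S = (45.5, 0). WQ runs at 63.9° with |WQ| = 29.7, so Q = (13.1, 26.7). G is determined by |QG| = 25.3 and |GS| = 43.3 together: it lies at the intersection of circle(Q, 25.3) and circle(S, 43.3). With |QS| = 42.0, the foot of the radical line on QS is 6.29 from Q and the perpendicular offset is √(25.3² − 6.29²) = 24.5. Taking the left-of-QS solution: G = (33.5, 41.6).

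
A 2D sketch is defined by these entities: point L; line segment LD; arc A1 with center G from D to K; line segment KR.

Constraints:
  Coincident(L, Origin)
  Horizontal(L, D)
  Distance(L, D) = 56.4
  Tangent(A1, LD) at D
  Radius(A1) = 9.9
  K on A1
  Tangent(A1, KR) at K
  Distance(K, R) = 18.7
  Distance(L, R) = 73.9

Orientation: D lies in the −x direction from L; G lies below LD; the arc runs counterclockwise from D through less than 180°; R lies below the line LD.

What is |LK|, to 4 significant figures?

66.76

Checks: |GD| = 9.900 ✓; |GK| = 9.900 ✓; ∠(GK, KR) = 90.00° ✓; |KR| = 18.70 ✓; |LR| = 73.90 ✓.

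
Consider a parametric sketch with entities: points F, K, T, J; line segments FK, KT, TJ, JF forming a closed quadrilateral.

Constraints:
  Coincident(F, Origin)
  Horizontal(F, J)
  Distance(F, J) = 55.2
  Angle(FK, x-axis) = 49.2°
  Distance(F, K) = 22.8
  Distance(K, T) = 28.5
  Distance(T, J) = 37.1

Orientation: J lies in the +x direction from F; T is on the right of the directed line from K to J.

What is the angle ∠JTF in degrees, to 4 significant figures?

134.2°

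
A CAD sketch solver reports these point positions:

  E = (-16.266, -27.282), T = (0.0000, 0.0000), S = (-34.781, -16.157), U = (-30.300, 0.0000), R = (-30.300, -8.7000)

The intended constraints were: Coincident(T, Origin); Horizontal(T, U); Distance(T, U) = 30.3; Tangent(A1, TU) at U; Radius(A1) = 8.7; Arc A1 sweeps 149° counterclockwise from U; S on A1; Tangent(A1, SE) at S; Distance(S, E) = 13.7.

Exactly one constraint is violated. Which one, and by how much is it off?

Distance(S, E) = 13.7 — off by 7.90.

T = (0.00, 0.00) ✓; T.y = 0.00, U.y = 0.00 ✓; |TU| = 30.30 ✓; ∠(RU, UT) = 90.00° ✓; |RU| = 8.700 ✓; bearing(R→S) − bearing(R→U) = 149.0° ✓; |RS| = 8.700 ✓; ∠(RS, SE) = 90.00° ✓; |SE| = 21.60 ✗.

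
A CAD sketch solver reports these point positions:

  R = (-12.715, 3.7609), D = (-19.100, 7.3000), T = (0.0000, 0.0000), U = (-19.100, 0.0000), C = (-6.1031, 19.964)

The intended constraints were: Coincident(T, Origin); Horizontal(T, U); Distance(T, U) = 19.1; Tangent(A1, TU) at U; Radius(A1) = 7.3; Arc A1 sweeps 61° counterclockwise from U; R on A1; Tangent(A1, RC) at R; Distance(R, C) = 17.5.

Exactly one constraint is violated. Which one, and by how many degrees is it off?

Tangent(A1, RC) at R — off by 6.80°.

T = (0.00, 0.00) ✓; T.y = 0.00, U.y = 0.00 ✓; |TU| = 19.10 ✓; ∠(DU, UT) = 90.00° ✓; |DU| = 7.300 ✓; bearing(D→R) − bearing(D→U) = 61.00° ✓; |DR| = 7.300 ✓; ∠(DR, RC) = 83.20° ✗; |RC| = 17.50 ✓.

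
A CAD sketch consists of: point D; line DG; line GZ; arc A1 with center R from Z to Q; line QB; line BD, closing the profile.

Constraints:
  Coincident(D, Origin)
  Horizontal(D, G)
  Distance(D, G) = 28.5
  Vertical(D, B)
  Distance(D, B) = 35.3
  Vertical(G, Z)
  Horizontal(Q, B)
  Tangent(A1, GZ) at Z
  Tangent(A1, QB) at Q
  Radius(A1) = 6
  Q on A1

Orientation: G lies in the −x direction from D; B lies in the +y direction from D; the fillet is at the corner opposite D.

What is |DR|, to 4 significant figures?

36.94

D is at the origin; D and G share the same y with |DG| = 28.5 and G on the −x side, so G = (-28.50, 0.000). D and B share the same x with |DB| = 35.3 and B on the +y side, so B = (0.000, 35.30). The virtual corner opposite D is at (-28.50, 35.30). A1 meets GZ tangentially, so RZ is at right angles to GZ and A1 meets QB tangentially, so RQ is at right angles to QB, with radius 6.0, so the center R sits 6.0 in from both sides at R = (-22.50, 29.30). Then |DR| = |R − D| = 36.94.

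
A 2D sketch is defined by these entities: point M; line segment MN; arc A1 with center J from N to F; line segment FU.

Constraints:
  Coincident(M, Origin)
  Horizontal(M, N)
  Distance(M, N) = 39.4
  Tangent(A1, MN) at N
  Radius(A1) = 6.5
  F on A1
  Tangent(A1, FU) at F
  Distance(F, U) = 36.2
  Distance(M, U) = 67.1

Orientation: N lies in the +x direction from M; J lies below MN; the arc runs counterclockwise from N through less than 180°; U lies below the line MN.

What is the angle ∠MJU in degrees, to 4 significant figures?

122.0°

M is at the origin; MN is horizontal with |MN| = 39.4 and N on the +x side, so N = (39.40, 0.000). A1 meets MN tangentially, so JN is at right angles to MN, so J = N + (0, -6.5) = (39.40, -6.500). Since JF ⟂ FU (tangency), |JU| = √(6.5² + 36.2²) = 36.78 regardless of where F sits on A1. So U lies on both circle(M, 67.1) and circle(J, 36.78); the below-MN intersection is U = (53.53, -40.46). F is the foot of the tangent from U: F = (33.93, -10.02).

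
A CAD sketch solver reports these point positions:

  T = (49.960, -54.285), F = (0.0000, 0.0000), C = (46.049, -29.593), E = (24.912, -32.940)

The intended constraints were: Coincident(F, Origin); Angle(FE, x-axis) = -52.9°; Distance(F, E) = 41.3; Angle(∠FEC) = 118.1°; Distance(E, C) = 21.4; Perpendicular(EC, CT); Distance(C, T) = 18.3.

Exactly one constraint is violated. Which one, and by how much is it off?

Distance(C, T) = 18.3 — off by 6.70.

F = (0.00, 0.00) ✓; FE at -52.90° ✓; |FE| = 41.30 ✓; ∠FEC = 118.1° ✓; |EC| = 21.40 ✓; ∠(EC, CT) = 90.00° ✓; |CT| = 25.00 ✗.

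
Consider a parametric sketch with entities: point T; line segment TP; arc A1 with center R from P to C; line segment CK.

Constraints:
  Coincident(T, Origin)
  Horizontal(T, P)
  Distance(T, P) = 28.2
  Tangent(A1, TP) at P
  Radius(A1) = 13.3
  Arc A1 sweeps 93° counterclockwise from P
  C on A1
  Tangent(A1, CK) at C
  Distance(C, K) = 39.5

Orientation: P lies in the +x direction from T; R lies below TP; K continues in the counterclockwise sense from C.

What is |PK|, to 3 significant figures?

54.6

T is at the origin; TP is horizontal with |TP| = 28.2 and P on the +x side, so P = (28.2, 0.00). The tangent condition forces RP to be normal to TP, so R = P + (0, -13.3) = (28.2, -13.3). On A1, P sits at bearing 90° from R; a 93° counterclockwise sweep puts C at bearing 183°, so C = R + 13.3·(cos 183°, sin 183°) = (14.9, -14.0). The tangent condition forces RC to be normal to CK, so CK runs along (−sin 183°, cos 183°); with |CK| = 39.5, K = (17.0, -53.4). Then |PK| = |K − P| = 54.6.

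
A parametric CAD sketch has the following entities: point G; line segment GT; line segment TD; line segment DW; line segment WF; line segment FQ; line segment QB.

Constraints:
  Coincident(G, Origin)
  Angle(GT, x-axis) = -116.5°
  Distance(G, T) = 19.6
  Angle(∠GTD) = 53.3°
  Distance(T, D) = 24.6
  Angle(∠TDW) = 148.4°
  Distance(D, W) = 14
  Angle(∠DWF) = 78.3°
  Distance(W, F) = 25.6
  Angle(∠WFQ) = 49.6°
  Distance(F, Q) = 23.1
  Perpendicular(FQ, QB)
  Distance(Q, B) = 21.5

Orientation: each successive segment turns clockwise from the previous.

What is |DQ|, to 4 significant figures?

8.703

∠DWF = 78.3° gives WF at -16.50° from the x-axis; with |WF| = 25.6, F = (5.880, 11.10). ∠WFQ = 49.6° gives FQ at -146.9° from the x-axis; with |FQ| = 23.1, Q = (-13.47, -1.518). Then |DQ| = |Q − D| = 8.703.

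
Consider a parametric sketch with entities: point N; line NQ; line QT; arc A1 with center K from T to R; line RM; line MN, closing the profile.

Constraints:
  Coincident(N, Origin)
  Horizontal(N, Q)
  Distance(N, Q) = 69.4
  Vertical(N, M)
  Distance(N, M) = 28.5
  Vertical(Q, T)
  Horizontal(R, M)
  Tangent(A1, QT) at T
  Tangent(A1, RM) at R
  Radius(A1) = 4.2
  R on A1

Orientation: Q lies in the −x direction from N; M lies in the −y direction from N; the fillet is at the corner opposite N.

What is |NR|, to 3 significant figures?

71.2

N is at the origin; N and Q share the same y with |NQ| = 69.4 and Q on the −x side, so Q = (-69.4, 0.00). N and M share the same x with |NM| = 28.5 and M on the −y side, so M = (0.00, -28.5). The virtual corner opposite N is at (-69.4, -28.5). Since A1 is tangent to QT there, KT ⟂ QT and since A1 is tangent to RM there, KR ⟂ RM, with radius 4.2, so the center K sits 4.2 in from both sides at K = (-65.2, -24.3). That places the tangent points at T = (-69.4, -24.3) on QT and R = (-65.2, -28.5) on RM. Then |NR| = |R − N| = 71.2.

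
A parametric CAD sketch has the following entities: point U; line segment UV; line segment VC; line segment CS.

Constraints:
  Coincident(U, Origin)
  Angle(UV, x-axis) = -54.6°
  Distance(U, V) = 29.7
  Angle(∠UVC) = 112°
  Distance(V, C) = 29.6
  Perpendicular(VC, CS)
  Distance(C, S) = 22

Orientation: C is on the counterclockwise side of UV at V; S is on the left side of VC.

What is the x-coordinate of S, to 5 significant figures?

40.900

∠UVC = 112.0°, so VC runs at -54.6° + (180° − 112.0°) = 13.400° from the x-axis; with |VC| = 29.6, C = V + 29.6·(cos 13.400°, sin 13.400°) = (45.999, -17.350). VC is perpendicular to CS; with |CS| = 22.0 on the left of VC, S = C + 22.0·(-0.23175, 0.97278) = (40.900, 4.0515). So S.x = 40.900.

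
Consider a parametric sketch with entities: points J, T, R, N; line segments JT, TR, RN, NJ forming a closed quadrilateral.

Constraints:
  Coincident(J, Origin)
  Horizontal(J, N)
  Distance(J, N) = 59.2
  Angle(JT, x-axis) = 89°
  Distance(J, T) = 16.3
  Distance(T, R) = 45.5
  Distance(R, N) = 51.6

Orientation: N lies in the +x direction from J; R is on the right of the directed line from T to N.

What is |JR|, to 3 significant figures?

30.7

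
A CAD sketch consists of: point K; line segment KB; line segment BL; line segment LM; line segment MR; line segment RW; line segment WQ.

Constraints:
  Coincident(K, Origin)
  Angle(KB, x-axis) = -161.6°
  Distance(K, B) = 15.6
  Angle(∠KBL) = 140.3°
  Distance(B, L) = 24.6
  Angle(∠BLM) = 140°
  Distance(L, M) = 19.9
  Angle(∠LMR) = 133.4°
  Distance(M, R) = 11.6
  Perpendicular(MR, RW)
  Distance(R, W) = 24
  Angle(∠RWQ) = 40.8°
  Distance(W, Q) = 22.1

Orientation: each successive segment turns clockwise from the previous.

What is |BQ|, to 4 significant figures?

34.04

MR is perpendicular to RW, so RW runs at -17.90°; with |RW| = 24.0, W = (-20.87, 25.13). ∠RWQ = 40.8° gives WQ at -157.1° from the x-axis; with |WQ| = 22.1, Q = (-41.23, 16.53). Then |BQ| = |Q − B| = 34.04.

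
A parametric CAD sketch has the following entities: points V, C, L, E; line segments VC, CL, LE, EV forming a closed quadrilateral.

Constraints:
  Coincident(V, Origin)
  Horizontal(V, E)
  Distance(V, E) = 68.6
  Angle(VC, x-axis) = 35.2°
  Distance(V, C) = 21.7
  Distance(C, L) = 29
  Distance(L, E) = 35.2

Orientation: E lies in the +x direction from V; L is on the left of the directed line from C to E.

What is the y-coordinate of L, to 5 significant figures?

25.056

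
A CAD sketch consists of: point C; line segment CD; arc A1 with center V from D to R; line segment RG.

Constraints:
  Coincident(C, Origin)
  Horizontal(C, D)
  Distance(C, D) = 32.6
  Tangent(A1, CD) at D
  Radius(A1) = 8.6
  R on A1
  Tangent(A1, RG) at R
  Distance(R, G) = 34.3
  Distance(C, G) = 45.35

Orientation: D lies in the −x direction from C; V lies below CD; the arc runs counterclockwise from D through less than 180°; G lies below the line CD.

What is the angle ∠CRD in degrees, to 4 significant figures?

44.21°

Checks: |VD| = 8.600 ✓; |VR| = 8.600 ✓; ∠(VR, RG) = 90.00° ✓; |RG| = 34.30 ✓; |CG| = 45.35 ✓.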